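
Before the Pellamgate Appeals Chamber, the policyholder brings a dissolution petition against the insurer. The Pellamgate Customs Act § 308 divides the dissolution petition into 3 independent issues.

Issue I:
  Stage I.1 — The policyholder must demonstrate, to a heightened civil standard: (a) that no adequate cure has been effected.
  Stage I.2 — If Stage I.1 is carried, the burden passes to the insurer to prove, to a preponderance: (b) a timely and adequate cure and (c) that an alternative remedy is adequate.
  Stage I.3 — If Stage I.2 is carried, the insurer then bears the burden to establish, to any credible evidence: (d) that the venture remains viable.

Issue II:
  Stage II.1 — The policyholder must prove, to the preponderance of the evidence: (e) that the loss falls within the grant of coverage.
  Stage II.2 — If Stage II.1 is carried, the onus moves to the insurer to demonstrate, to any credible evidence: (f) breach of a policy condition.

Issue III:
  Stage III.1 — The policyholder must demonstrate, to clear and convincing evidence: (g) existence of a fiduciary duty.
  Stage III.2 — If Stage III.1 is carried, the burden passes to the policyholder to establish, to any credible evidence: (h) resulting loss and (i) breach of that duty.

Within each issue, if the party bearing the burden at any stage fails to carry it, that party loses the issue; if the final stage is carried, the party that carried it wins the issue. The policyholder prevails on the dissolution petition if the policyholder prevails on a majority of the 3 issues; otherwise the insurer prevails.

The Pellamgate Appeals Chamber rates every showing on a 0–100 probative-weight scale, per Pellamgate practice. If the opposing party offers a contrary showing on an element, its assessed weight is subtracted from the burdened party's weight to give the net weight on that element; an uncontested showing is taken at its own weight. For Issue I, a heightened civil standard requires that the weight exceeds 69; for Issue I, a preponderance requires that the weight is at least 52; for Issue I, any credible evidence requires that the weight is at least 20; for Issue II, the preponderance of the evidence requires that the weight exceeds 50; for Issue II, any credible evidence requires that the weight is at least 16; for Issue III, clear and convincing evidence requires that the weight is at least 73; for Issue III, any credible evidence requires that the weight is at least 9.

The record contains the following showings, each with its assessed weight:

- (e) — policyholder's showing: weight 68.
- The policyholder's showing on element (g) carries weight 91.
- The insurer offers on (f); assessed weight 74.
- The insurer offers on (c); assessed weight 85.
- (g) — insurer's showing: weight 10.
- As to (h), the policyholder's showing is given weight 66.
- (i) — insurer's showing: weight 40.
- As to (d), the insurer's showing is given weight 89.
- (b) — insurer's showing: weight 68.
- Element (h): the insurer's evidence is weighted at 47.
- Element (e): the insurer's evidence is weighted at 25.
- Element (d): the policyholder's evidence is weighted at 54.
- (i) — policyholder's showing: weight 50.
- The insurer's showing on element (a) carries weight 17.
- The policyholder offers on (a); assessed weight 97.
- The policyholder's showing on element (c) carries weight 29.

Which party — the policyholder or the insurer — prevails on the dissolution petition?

insurer

— Issue I —
Stage I.1 (policyholder, a heightened civil standard, weight exceeds 69): (a) net 97−17=80 > 69 — meets.
  The policyholder carries Stage I.1; the insurer now bears the burden.
Stage I.2 (insurer, a preponderance, weight is at least 52): (b) 68 ≥ 52 — meets; (c) net 85−29=56 ≥ 52 — meets.
  All elements met. The insurer retains the burden for Stage I.3.
Stage I.3 (insurer, any credible evidence, weight is at least 20): (d) net 89−54=35 ≥ 20 — meets.
  All elements met at the final stage.
Every stage carried; the insurer prevails on this issue.
— Issue II —
Stage II.1 (policyholder, the preponderance of the evidence, weight exceeds 50): (e) net 68−25=43 ≤ 50 — fails.
  The policyholder does not carry Stage II.1.
The analysis ends at Stage II.1; the insurer prevails on this issue.
— Issue III —
Stage III.1 (policyholder, clear and convincing evidence, weight is at least 73): (g) net 91−10=81 ≥ 73 — meets.
  All elements met. The policyholder retains the burden for Stage III.2.
Stage III.2 (policyholder, any credible evidence, weight is at least 9): (h) net 66−47=19 ≥ 9 — meets; (i) net 50−40=10 ≥ 9 — meets.
  The policyholder carries the last stage.
All stages carried — the policyholder prevails on this issue.
Per-issue: Issue I → insurer; Issue II → insurer; Issue III → policyholder. The policyholder must prevail on a majority of issues; overall, the insurer prevails.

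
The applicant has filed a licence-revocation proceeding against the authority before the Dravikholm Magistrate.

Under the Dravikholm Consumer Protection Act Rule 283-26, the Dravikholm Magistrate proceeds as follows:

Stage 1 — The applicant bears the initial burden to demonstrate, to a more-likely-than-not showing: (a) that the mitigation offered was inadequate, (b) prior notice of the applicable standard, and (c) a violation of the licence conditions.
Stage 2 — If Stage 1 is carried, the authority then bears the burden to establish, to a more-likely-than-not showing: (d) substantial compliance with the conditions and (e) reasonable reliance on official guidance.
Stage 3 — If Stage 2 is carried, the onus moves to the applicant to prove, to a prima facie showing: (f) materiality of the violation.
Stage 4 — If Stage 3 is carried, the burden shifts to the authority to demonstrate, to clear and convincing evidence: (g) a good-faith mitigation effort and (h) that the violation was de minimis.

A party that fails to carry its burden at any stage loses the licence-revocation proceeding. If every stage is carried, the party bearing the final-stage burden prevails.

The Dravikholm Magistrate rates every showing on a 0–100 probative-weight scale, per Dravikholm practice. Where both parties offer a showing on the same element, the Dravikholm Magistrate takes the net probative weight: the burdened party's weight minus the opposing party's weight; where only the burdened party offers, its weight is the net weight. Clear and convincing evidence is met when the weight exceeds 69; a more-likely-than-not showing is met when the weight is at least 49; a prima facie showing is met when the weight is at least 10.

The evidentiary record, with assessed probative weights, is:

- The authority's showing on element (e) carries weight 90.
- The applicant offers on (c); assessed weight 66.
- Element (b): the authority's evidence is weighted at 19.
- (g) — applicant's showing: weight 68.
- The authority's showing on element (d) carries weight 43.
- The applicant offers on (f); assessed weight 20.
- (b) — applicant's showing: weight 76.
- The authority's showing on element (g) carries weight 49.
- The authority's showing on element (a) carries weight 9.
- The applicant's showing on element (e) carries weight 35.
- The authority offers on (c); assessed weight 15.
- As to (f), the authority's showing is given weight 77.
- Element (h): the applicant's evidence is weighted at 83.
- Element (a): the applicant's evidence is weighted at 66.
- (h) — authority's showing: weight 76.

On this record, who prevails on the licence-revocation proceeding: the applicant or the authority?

Stage 1 — burden on applicant; standard: a more-likely-than-not showing (weight is at least 49).
    (a): 66 − 9 = 57 ≥ 49 [met]
    (b): 76 − 19 = 57 ≥ 49 [met]
    (c): 66 − 15 = 51 ≥ 49 [met]
  Stage 1 carried; the burden shifts to the authority.
Stage 2 — burden on authority; standard: a more-likely-than-not showing (weight is at least 49).
    (d): 43 < 49 [not met]
    (e): 90 − 35 = 55 ≥ 49 [met]
  Stage 2 not carried; the authority fails its burden.
The applicant prevails.

applicant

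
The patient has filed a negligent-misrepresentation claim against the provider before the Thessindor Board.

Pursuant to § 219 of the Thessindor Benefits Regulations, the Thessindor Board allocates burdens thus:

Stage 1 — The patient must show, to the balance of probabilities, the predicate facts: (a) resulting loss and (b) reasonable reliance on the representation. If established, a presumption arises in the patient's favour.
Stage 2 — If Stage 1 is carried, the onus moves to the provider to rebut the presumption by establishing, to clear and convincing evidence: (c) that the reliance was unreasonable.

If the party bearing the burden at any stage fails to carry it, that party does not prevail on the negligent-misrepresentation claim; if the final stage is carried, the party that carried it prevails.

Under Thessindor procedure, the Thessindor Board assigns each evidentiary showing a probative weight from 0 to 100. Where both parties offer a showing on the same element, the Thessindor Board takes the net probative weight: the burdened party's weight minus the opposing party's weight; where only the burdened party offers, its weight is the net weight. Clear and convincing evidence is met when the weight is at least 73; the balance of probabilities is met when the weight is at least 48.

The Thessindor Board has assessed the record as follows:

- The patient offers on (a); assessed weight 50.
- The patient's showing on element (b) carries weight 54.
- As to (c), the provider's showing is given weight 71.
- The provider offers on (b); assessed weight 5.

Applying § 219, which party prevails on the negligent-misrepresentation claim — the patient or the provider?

patient

Stage 1 — burden on patient; standard: the balance of probabilities (weight is at least 48).
    (a): 50 ≥ 48 [met]
    (b): 54 − 5 = 49 ≥ 48 [met]
  Stage 1 is satisfied; the onus moves to the provider.
Stage 2 — burden on provider; standard: clear and convincing evidence (weight is at least 73).
    (c): 71 < 73 [not met]
  Stage 2 not carried; the provider fails its burden.
The patient prevails.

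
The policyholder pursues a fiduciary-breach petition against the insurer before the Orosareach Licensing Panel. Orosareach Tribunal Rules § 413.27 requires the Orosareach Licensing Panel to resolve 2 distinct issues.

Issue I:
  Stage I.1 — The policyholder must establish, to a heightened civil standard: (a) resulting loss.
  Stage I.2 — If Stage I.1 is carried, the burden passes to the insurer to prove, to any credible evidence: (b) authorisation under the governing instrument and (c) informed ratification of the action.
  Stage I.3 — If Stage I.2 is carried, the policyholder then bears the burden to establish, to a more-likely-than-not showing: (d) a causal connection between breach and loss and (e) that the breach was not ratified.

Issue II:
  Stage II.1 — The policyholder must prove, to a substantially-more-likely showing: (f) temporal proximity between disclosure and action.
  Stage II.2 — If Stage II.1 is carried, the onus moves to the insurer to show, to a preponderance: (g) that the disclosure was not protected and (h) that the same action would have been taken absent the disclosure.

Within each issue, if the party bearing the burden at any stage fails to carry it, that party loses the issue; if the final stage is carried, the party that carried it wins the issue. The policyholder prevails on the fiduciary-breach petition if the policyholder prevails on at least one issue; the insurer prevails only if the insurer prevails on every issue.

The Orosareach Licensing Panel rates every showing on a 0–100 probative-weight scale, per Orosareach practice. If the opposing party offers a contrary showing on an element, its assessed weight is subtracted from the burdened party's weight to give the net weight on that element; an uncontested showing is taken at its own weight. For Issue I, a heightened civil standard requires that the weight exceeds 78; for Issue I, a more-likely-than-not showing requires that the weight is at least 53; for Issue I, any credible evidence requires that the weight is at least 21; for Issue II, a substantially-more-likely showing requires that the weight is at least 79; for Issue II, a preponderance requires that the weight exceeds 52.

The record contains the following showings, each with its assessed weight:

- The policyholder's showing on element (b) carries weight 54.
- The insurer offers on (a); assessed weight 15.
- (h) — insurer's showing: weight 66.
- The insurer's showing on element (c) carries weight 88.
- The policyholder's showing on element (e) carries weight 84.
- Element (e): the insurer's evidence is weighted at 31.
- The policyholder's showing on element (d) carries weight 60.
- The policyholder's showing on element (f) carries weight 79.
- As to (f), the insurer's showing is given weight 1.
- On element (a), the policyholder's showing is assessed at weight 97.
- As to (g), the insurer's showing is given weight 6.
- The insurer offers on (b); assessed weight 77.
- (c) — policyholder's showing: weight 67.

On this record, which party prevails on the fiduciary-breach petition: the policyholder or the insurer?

policyholder

— Issue I —
At Stage I.1 the policyholder must meet a heightened civil standard (weight exceeds 78): on (a) the weight is 97 less the opposing 15 gives net 82, > 78, so (a) meets the standard.
  Stage I.1 carried; the burden shifts to the insurer.
At Stage I.2 the insurer must meet any credible evidence (weight is at least 21): on (b) the weight is 77 less the opposing 54 gives net 23, which does reach 21, so (b) meets the standard; on (c) the weight is 88 less the opposing 67 gives net 21, ≥ 21, so (c) meets the standard.
  Stage I.2 is satisfied; the onus moves to the policyholder.
At Stage I.3 the policyholder must meet a more-likely-than-not showing (weight is at least 53): on (d) the weight is 60, which does reach 53, so (d) meets the standard; on (e) the weight is 84 less the opposing 31 gives net 53, ≥ 53, so (e) meets the standard.
  Stage I.3 carried; the final stage is satisfied.
With every stage satisfied, the policyholder prevails on this issue.
— Issue II —
At Stage II.1 the policyholder must meet a substantially-more-likely showing (weight is at least 79): on (f) the weight is 79 less the opposing 1 gives net 78, < 79, so (f) does not meet the standard.
  Not every element is met, so the policyholder fails to carry Stage II.1.
The analysis ends at Stage II.1; the insurer prevails on this issue.
Per-issue: Issue I → policyholder; Issue II → insurer. The policyholder must prevail on at least one issue; overall, the policyholder prevails.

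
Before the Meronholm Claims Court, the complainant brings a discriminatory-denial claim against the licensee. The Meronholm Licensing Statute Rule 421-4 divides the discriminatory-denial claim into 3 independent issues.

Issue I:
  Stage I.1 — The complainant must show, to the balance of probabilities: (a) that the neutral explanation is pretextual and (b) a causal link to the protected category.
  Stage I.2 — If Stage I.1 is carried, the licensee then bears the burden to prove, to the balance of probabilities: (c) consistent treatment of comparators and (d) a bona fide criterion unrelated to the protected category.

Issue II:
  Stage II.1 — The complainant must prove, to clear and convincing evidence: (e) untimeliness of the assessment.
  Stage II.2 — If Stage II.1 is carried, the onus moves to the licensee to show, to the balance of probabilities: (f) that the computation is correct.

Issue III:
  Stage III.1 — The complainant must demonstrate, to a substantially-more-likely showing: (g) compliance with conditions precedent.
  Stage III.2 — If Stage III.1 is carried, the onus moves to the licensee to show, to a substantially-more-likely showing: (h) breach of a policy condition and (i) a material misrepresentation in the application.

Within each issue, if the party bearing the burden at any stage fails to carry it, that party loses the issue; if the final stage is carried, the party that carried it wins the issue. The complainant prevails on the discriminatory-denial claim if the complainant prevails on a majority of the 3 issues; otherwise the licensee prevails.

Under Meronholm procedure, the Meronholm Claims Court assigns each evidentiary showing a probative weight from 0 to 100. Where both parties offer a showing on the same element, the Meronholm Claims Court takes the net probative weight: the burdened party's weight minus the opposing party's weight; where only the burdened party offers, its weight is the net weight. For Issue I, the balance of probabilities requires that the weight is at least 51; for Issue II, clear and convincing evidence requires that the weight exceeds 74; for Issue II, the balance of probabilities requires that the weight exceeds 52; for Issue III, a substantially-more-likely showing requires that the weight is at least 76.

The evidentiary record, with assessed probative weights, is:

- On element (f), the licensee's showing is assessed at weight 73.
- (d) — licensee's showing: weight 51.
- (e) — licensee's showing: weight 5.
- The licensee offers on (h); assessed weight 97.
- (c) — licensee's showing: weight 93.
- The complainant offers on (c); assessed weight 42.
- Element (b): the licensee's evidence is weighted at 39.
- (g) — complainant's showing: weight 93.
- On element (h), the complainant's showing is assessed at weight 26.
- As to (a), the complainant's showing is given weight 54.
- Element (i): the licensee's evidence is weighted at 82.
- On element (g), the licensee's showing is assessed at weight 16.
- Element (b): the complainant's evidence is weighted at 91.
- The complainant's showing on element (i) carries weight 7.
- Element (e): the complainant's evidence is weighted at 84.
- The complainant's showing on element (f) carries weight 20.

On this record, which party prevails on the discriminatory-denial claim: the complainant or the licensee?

licensee

— Issue I —
Stage I.1 (complainant, the balance of probabilities, weight is at least 51): (a) 54 ≥ 51 — meets; (b) net 91−39=52 ≥ 51 — meets.
  All elements met. The burden passes to the licensee.
Stage I.2 (licensee, the balance of probabilities, weight is at least 51): (c) net 93−42=51 ≥ 51 — meets; (d) 51 ≥ 51 — meets.
  All elements met at the final stage.
With every stage satisfied, the licensee prevails on this issue.
— Issue II —
Stage II.1 (complainant, clear and convincing evidence, weight exceeds 74): (e) net 84−5=79 > 74 — meets.
  Stage II.1 carried; the burden shifts to the licensee.
Stage II.2 (licensee, the balance of probabilities, weight exceeds 52): (f) net 73−20=53 > 52 — meets.
  The licensee carries the last stage.
Every stage carried; the licensee prevails on this issue.
— Issue III —
Stage III.1 — burden on complainant; standard: a substantially-more-likely showing (weight is at least 76).
    (g): 93 − 16 = 77 ≥ 76 [met]
  Stage III.1 carried; the burden shifts to the licensee.
Stage III.2 — burden on licensee; standard: a substantially-more-likely showing (weight is at least 76).
    (h): 97 − 26 = 71 < 76 [not met]
    (i): 82 − 7 = 75 < 76 [not met]
  Not every element is met, so the licensee fails to carry Stage III.2.
The analysis ends at Stage III.2; the complainant prevails on this issue.
Per-issue: Issue I → licensee; Issue II → licensee; Issue III → complainant. The complainant must prevail on a majority of issues; overall, the licensee prevails.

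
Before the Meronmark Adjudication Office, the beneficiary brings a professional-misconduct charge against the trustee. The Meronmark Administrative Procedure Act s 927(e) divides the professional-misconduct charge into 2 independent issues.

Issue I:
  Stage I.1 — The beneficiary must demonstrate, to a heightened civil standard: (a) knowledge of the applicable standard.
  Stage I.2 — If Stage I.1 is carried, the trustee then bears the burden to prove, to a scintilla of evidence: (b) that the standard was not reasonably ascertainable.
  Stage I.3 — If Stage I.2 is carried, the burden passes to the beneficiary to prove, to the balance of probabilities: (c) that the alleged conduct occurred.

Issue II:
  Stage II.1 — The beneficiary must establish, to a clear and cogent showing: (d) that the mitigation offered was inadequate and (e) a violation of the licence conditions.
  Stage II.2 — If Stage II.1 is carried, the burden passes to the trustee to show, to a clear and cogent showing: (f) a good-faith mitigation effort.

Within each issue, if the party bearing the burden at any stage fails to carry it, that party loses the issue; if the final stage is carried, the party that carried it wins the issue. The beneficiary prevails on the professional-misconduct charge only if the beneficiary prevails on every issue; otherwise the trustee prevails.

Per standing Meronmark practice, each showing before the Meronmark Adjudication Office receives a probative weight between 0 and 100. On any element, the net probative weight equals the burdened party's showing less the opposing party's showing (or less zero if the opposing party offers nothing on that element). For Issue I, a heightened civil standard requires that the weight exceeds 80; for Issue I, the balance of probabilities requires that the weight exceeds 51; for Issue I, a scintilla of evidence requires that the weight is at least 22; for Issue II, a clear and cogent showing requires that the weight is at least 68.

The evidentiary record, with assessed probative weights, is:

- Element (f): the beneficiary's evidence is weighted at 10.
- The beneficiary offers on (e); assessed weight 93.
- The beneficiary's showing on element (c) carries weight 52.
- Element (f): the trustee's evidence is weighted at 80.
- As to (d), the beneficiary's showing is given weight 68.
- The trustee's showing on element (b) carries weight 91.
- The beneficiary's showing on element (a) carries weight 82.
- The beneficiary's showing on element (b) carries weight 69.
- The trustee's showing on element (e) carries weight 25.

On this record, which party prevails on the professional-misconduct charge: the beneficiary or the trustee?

— Issue I —
Stage I.1 — burden on beneficiary; standard: a heightened civil standard (weight exceeds 80).
    (a): 82 > 80 [met]
  Stage I.1 carried; the burden shifts to the trustee.
Stage I.2 — burden on trustee; standard: a scintilla of evidence (weight is at least 22).
    (b): 91 − 69 = 22 ≥ 22 [met]
  Stage I.2 carried; the burden shifts to the beneficiary.
Stage I.3 — burden on beneficiary; standard: the balance of probabilities (weight exceeds 51).
    (c): 52 > 51 [met]
  All elements met at the final stage.
Every stage carried; the beneficiary prevails on this issue.
— Issue II —
Stage II.1 — burden on beneficiary; standard: a clear and cogent showing (weight is at least 68).
    (d): 68 ≥ 68 [met]
    (e): 93 − 25 = 68 ≥ 68 [met]
  Stage II.1 is satisfied; the onus moves to the trustee.
Stage II.2 — burden on trustee; standard: a clear and cogent showing (weight is at least 68).
    (f): 80 − 10 = 70 ≥ 68 [met]
  All elements met at the final stage.
Every stage carried; the trustee prevails on this issue.
Per-issue: Issue I → beneficiary; Issue II → trustee. The beneficiary must prevail on every issue; overall, the trustee prevails.

trustee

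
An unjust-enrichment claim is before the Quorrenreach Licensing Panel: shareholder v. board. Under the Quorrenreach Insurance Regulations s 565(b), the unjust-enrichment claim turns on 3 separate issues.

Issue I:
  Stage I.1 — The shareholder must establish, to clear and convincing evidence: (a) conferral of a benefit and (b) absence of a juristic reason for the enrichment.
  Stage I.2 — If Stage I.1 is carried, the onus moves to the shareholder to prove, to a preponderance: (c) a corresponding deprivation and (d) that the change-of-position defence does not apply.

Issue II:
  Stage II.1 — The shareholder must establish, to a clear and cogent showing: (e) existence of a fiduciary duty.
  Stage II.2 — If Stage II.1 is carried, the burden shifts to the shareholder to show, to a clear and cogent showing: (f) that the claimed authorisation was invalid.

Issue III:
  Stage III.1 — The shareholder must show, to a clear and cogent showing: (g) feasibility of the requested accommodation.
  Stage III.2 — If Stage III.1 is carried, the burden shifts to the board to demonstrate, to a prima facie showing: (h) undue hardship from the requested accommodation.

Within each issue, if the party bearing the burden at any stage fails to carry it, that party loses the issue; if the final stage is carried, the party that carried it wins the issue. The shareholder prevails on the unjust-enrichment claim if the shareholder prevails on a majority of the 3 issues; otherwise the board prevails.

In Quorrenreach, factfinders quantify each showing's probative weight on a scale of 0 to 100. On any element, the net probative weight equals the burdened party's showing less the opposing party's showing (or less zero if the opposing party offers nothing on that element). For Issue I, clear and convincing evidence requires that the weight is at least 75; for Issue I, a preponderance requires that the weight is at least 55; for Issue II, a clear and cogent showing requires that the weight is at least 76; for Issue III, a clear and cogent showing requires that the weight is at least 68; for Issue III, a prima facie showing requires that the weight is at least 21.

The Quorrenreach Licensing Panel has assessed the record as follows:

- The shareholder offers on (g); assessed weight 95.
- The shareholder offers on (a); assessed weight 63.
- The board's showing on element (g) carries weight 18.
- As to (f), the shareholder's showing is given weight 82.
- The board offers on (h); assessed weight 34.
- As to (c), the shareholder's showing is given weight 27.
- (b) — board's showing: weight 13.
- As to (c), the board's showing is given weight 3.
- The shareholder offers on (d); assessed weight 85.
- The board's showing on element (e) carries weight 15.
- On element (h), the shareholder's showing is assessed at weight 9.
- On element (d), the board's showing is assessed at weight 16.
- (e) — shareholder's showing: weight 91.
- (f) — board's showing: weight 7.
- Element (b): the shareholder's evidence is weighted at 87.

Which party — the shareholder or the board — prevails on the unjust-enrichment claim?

board

— Issue I —
Stage I.1 — burden on shareholder; standard: clear and convincing evidence (weight is at least 75).
    (a): 63 < 75 [not met]
    (b): 87 − 13 = 74 < 75 [not met]
  Stage I.1 not carried; the shareholder fails its burden.
The analysis ends at Stage I.1; the board prevails on this issue.
— Issue II —
At Stage II.1 the shareholder must meet a clear and cogent showing (weight is at least 76): on (e) the weight is 91 less the opposing 15 gives net 76, ≥ 76, so (e) meets the standard.
  All elements met. The shareholder retains the burden for Stage II.2.
At Stage II.2 the shareholder must meet a clear and cogent showing (weight is at least 76): on (f) the weight is 82 less the opposing 7 gives net 75, which does not reach 76, so (f) does not meet the standard.
  Stage II.2 not carried; the shareholder fails its burden.
The analysis ends at Stage II.2; the board prevails on this issue.
— Issue III —
Stage III.1 — burden on shareholder; standard: a clear and cogent showing (weight is at least 68).
    (g): 95 − 18 = 77 ≥ 68 [met]
  Stage III.1 is satisfied; the onus moves to the board.
Stage III.2 — burden on board; standard: a prima facie showing (weight is at least 21).
    (h): 34 − 9 = 25 ≥ 21 [met]
  All elements met at the final stage.
All stages carried — the board prevails on this issue.
Per-issue: Issue I → board; Issue II → board; Issue III → board. The shareholder must prevail on a majority of issues; overall, the board prevails.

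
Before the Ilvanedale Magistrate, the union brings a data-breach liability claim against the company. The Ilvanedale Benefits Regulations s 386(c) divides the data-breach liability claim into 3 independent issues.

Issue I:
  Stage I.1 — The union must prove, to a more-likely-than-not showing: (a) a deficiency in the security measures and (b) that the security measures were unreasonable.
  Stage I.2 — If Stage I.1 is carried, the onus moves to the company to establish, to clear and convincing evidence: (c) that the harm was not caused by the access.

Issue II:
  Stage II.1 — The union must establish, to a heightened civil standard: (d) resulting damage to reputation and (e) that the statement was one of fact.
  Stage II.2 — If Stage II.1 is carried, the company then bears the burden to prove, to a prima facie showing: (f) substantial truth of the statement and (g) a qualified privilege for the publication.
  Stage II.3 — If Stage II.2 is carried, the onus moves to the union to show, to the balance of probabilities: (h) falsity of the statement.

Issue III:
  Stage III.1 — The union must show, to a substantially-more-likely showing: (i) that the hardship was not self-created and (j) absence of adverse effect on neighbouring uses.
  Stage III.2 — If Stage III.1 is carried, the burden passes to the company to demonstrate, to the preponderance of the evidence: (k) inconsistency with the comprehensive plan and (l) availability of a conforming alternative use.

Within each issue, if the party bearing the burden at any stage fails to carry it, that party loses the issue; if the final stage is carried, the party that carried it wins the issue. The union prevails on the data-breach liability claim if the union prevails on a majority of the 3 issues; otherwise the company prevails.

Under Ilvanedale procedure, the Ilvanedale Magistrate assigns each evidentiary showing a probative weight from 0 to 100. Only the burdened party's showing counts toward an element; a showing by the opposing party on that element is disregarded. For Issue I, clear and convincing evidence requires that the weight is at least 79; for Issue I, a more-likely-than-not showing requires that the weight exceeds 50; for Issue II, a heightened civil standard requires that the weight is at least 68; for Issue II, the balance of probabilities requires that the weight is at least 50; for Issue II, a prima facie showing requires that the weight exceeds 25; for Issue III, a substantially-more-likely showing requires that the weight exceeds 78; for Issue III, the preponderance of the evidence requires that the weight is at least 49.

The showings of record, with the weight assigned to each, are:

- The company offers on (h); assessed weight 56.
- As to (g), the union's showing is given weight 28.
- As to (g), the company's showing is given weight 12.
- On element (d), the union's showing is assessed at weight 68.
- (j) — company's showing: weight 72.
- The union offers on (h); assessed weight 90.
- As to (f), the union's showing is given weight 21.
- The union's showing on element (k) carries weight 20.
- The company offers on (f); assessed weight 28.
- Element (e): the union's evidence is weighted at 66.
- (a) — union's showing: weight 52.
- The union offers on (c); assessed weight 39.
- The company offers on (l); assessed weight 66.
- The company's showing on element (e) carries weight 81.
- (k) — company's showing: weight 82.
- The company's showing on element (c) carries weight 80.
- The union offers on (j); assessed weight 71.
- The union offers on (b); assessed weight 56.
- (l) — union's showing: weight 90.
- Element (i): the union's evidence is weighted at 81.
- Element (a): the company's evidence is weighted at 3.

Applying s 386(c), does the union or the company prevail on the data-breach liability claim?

company

— Issue I —
Stage I.1 (union, a more-likely-than-not showing, weight exceeds 50): (a) 52 (company's 3 disregarded) > 50 — meets; (b) 56 > 50 — meets.
  The union carries Stage I.1; the company now bears the burden.
Stage I.2 (company, clear and convincing evidence, weight is at least 79): (c) 80 (union's 39 disregarded) ≥ 79 — meets.
  The company carries the last stage.
With every stage satisfied, the company prevails on this issue.
— Issue II —
At Stage II.1 the union must meet a heightened civil standard (weight is at least 68): on (d) the weight is 68, which does reach 68, so (d) meets the standard; on (e) the weight is 66 (the company's 81 is given no effect), which does not reach 68, so (e) does not meet the standard.
  Stage II.1 not carried; the union fails its burden.
The analysis ends at Stage II.1; the company prevails on this issue.
— Issue III —
Stage III.1 — burden on union; standard: a substantially-more-likely showing (weight exceeds 78).
    (i): 81 > 78 [met]
    (j): 71 (company's 72 disregarded) ≤ 78 [not met]
  Stage III.1 not carried; the union fails its burden.
The company prevails on this issue.
Per-issue: Issue I → company; Issue II → company; Issue III → company. The union must prevail on a majority of issues; overall, the company prevails.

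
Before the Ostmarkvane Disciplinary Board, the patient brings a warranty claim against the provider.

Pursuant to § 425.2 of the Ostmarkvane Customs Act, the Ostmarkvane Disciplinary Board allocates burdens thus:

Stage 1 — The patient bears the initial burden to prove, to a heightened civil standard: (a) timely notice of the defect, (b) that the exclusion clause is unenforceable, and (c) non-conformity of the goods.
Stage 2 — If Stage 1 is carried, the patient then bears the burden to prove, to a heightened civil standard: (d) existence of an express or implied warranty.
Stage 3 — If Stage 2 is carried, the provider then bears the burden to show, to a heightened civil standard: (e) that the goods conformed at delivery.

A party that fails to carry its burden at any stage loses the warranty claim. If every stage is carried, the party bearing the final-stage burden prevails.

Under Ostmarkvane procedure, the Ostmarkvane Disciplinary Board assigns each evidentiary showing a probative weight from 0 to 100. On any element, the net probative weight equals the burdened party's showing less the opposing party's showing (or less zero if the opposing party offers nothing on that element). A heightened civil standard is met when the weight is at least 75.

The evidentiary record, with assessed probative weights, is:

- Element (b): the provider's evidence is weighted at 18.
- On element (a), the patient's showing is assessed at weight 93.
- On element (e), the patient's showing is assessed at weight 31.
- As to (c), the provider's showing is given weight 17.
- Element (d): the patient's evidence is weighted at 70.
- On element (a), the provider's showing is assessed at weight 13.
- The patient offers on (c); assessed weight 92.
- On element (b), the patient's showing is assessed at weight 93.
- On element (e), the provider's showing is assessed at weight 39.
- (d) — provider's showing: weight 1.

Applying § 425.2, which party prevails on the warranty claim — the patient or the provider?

provider

Stage 1 (patient, a heightened civil standard, weight is at least 75): (a) net 93−13=80 ≥ 75 — meets; (b) net 93−18=75 ≥ 75 — meets; (c) net 92−17=75 ≥ 75 — meets.
  All elements met. The patient retains the burden for Stage 2.
Stage 2 (patient, a heightened civil standard, weight is at least 75): (d) net 70−1=69 < 75 — fails.
  Stage 2 not carried; the patient fails its burden.
The provider prevails.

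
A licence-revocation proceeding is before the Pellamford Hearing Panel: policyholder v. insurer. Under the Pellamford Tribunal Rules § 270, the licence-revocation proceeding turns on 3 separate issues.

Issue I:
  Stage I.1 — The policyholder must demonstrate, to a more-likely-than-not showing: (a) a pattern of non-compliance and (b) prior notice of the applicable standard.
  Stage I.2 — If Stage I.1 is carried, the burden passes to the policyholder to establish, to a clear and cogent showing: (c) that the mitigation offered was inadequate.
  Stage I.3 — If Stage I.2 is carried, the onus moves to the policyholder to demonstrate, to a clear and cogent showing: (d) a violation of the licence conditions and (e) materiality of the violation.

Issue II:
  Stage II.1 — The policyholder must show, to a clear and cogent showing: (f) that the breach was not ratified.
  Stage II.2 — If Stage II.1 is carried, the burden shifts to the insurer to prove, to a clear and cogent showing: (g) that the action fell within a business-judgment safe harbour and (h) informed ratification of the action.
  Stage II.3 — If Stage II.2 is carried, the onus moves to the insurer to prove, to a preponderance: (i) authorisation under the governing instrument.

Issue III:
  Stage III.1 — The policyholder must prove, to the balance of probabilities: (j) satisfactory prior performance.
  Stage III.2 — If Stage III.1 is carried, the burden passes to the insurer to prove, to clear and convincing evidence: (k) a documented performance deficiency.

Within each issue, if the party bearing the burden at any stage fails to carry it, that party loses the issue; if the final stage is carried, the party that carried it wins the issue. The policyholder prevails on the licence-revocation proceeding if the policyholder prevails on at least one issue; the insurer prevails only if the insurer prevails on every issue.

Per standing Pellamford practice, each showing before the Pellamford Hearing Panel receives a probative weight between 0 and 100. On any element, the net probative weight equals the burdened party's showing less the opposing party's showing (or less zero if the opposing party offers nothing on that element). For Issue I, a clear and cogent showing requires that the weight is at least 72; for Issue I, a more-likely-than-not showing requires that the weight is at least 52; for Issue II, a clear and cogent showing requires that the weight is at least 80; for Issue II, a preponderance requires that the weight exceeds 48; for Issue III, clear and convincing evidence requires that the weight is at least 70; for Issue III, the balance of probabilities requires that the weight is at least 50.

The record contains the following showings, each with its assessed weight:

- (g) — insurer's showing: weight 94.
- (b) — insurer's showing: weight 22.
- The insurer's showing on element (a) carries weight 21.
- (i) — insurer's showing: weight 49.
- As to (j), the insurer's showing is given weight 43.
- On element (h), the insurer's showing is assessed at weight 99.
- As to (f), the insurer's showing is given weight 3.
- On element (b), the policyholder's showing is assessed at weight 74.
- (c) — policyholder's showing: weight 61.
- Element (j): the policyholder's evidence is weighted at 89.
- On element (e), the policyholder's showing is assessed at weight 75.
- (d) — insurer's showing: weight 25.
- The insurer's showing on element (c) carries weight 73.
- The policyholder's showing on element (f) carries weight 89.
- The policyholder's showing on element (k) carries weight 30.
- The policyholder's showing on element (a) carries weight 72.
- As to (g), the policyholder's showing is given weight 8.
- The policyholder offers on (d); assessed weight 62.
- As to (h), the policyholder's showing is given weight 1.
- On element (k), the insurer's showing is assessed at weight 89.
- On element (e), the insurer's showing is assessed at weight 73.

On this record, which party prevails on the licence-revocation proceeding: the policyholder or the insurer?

— Issue I —
Stage I.1 (policyholder, a more-likely-than-not showing, weight is at least 52): (a) net 72−21=51 < 52 — fails; (b) net 74−22=52 ≥ 52 — meets.
  The policyholder does not carry Stage I.1.
The analysis ends at Stage I.1; the insurer prevails on this issue.
— Issue II —
Stage II.1 — burden on policyholder; standard: a clear and cogent showing (weight is at least 80).
    (f): 89 − 3 = 86 ≥ 80 [met]
  All elements met. The burden passes to the insurer.
Stage II.2 — burden on insurer; standard: a clear and cogent showing (weight is at least 80).
    (g): 94 − 8 = 86 ≥ 80 [met]
    (h): 99 − 1 = 98 ≥ 80 [met]
  All elements met. The insurer retains the burden for Stage II.3.
Stage II.3 — burden on insurer; standard: a preponderance (weight exceeds 48).
    (i): 49 > 48 [met]
  The insurer carries the last stage.
With every stage satisfied, the insurer prevails on this issue.
— Issue III —
Stage III.1 (policyholder, the balance of probabilities, weight is at least 50): (j) net 89−43=46 < 50 — fails.
  Not every element is met, so the policyholder fails to carry Stage III.1.
The analysis ends at Stage III.1; the insurer prevails on this issue.
Per-issue: Issue I → insurer; Issue II → insurer; Issue III → insurer. The policyholder must prevail on at least one issue; overall, the insurer prevails.

insurer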